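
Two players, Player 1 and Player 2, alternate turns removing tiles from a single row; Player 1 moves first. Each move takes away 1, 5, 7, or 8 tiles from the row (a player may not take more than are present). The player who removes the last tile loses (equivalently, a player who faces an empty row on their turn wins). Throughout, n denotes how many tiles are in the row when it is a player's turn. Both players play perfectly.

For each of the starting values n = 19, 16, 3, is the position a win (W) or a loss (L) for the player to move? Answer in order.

19: W, 16: L, 3: L

Positions with no move are W. A position that does have a move is losing for the player to move precisely when every available move leads to a winning position for the opponent. Fill in the labels:
n=0: no move; the opponent has just taken the last tile and therefore loses → W
n=1: L (sole option 0(W) is W)
n=2: W (go to 1, an L position)
n=3: L (sole option 2(W) is W)
n=4: W (go to 3, an L position)
n=5: L (options 4(W), 0(W) are all W)
n=6: W (go to 5, an L position)
n=7: L (options 6(W), 2(W), 0(W) are all W)
n=8: W (go to 7, an L position)
n=9: W (go to 1, an L position)
n=10: W (go to 5, an L position)
n=11: W (go to 3, an L position)
n=12: W (go to 7, an L position)
n=13: W (go to 5, an L position)
n=14: W (go to 7, an L position)
n=15: W (go to 7, an L position)
n=16: L (options 15(W), 11(W), 9(W), 8(W) are all W)
n=17: W (go to 16, an L position)
n=18: L (options 17(W), 13(W), 11(W), 10(W) are all W)
n=19: W (go to 18, an L position)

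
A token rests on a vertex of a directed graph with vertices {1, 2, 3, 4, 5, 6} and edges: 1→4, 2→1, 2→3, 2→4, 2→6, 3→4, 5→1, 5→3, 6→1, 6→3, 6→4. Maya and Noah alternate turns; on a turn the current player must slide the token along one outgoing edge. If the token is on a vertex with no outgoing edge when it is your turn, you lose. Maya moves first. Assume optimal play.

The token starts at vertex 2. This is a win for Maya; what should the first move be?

Classify positions by backward induction: terminal positions (no move available) are L. From any other position, the mover wins iff some move reaches an L.
Every edge goes from a vertex to one that appears earlier in the order 4, 3, 1, 6, 5, 2, so processing vertices in that order labels each vertex after all of its successors.
4: no outgoing edge → L
3: can move to 4, which is L ⇒ W
1: can move to 4, which is L ⇒ W
6: can move to 4, which is L ⇒ W
5: moves to 1(W), 3(W); every one is W ⇒ L
2: can move to 4, which is L ⇒ W
From 2, the L positions reachable in one move are: 4.

Move to 4.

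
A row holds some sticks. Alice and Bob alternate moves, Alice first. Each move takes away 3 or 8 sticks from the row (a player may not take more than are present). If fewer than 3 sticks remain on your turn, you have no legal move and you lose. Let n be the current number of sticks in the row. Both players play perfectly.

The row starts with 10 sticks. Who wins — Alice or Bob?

Alice wins.

Build the W/L table. Terminal = L. A non-terminal position is W if it has a move to some L; otherwise it is L.
n=0: no move → L
n=1: no move → L
n=2: no move → L
n=3: can move to 0, which is L ⇒ W
n=4: can move to 1, which is L ⇒ W
n=5: can move to 2, which is L ⇒ W
n=6: the only move is to 3(W), a W ⇒ L
n=7: the only move is to 4(W), a W ⇒ L
n=8: can move to 0, which is L ⇒ W
n=9: can move to 6, which is L ⇒ W
n=10: can move to 7, which is L ⇒ W
The starting position 10 is W: Alice should remove 3, leaving 7, handing over an L position.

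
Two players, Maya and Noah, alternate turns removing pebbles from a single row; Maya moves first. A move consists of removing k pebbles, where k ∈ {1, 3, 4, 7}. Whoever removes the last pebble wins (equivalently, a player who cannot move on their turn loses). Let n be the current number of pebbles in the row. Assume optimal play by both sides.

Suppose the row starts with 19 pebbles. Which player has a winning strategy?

Work bottom-up. With no move the player to move loses. Otherwise the position is W if at least one move leads to an L position for the opponent, and L if every move leads to a W.
n=0: no move → L
n=1: can move to 0, which is L ⇒ W
n=2: the only move is to 1(W), a W ⇒ L
n=3: can move to 2, which is L ⇒ W
n=4: can move to 0, which is L ⇒ W
n=5: can move to 2, which is L ⇒ W
n=6: can move to 2, which is L ⇒ W
n=7: can move to 0, which is L ⇒ W
n=8: moves to 7(W), 5(W), 4(W), 1(W); every one is W ⇒ L
n=9: can move to 8, which is L ⇒ W
n=10: moves to 9(W), 7(W), 6(W), 3(W); every one is W ⇒ L
n=11: can move to 10, which is L ⇒ W
n=12: can move to 8, which is L ⇒ W
n=13: can move to 10, which is L ⇒ W
n=14: can move to 10, which is L ⇒ W
n=15: can move to 8, which is L ⇒ W
n=16: moves to 15(W), 13(W), 12(W), 9(W); every one is W ⇒ L
n=17: can move to 16, which is L ⇒ W
n=18: moves to 17(W), 15(W), 14(W), 11(W); every one is W ⇒ L
n=19: can move to 18, which is L ⇒ W
The starting position 19 is W: Maya should remove 1, leaving 18, handing over an L position.

Maya wins.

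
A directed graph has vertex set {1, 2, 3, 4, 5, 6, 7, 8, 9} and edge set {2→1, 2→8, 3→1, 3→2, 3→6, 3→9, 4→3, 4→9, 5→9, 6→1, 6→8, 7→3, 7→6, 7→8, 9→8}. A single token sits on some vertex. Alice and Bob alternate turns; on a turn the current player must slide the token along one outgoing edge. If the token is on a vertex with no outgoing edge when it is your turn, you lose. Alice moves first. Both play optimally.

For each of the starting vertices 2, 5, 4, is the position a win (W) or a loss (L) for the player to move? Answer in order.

2: W, 5: L, 4: L

Positions with no move are L. A position that does have a move is losing for the player to move precisely when every available move leads to a winning position for the opponent. Fill in the labels:
Every edge goes from a vertex to one that appears earlier in the order 8, 1, 9, 2, 6, 3, 4, 7, 5, so processing vertices in that order labels each vertex after all of its successors.
8: no outgoing edge → L
1: no outgoing edge → L
9: can move to 8, which is L ⇒ W
2: can move to 1, which is L ⇒ W
6: can move to 1, which is L ⇒ W
3: can move to 1, which is L ⇒ W
4: moves to 3(W), 9(W); every one is W ⇒ L
7: can move to 8, which is L ⇒ W
5: the only move is to 9(W), a W ⇒ L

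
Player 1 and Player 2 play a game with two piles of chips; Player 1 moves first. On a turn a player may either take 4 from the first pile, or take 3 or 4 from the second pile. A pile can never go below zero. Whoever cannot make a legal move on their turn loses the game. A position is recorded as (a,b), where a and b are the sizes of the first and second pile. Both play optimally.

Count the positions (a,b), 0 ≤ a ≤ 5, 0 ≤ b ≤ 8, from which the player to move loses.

Use the standard recursion: the mover loses at a terminal position; elsewhere, the mover wins exactly when some move hands the opponent an L position.
Every move lowers a or b (never raises either), so fill the grid row by row in increasing a, and left to right within a row: each cell's successors are then already labelled.
      b=0  b=1  b=2  b=3  b=4  b=5  b=6  b=7  b=8
a=0:    L    L    L    W    W    W    W    L    L
a=1:    L    L    L    W    W    W    W    L    L
a=2:    L    L    L    W    W    W    W    L    L
a=3:    L    L    L    W    W    W    W    L    L
a=4:    W    W    W    L    L    L    W    W    W
a=5:    W    W    W    L    L    L    W    W    W
Cells with no legal move (terminal, hence L): (0,0), (0,1), (0,2), (1,0), (1,1), (1,2), (2,0), (2,1), (2,2), (3,0), (3,1), (3,2).
The remaining L cells, each justified by listing all of its moves:
(0,7): →(0,4)(W), (0,3)(W) — all W, so L
(0,8): →(0,5)(W), (0,4)(W) — all W, so L
(1,7): →(1,4)(W), (1,3)(W) — all W, so L
(1,8): →(1,5)(W), (1,4)(W) — all W, so L
(2,7): →(2,4)(W), (2,3)(W) — all W, so L
(2,8): →(2,5)(W), (2,4)(W) — all W, so L
(3,7): →(3,4)(W), (3,3)(W) — all W, so L
(3,8): →(3,5)(W), (3,4)(W) — all W, so L
(4,3): →(0,3)(W), (4,0)(W) — all W, so L
(4,4): →(0,4)(W), (4,1)(W), (4,0)(W) — all W, so L
(4,5): →(0,5)(W), (4,2)(W), (4,1)(W) — all W, so L
(5,3): →(1,3)(W), (5,0)(W) — all W, so L
(5,4): →(1,4)(W), (5,1)(W), (5,0)(W) — all W, so L
(5,5): →(1,5)(W), (5,2)(W), (5,1)(W) — all W, so L
Every other cell has at least one move into one of the L cells above, so it is W.
L cells per row: a=0: 5, a=1: 5, a=2: 5, a=3: 5, a=4: 3, a=5: 3; total 26.

26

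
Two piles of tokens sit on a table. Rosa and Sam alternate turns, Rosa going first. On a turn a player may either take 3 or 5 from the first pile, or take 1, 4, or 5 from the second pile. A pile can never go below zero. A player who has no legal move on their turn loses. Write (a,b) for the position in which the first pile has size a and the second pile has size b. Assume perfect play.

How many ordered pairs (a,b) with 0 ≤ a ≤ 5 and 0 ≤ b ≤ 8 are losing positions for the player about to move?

15

Label each position W (a win for the player to move) or L (a loss). A position with no legal move is L; any other position is W exactly when some move reaches an L, and L when every move reaches a W.
Every move lowers a or b (never raises either), so fill the grid row by row in increasing a, and left to right within a row: each cell's successors are then already labelled.
      b=0  b=1  b=2  b=3  b=4  b=5  b=6  b=7  b=8
a=0:    L    W    L    W    W    W    W    W    L
a=1:    L    W    L    W    W    W    W    W    L
a=2:    L    W    L    W    W    W    W    W    L
a=3:    W    L    W    L    W    W    W    W    W
a=4:    W    L    W    L    W    W    W    W    W
a=5:    W    L    W    L    W    W    W    W    W
Cells with no legal move (terminal, hence L): (0,0), (1,0), (2,0).
The remaining L cells, each justified by listing all of its moves:
(0,2): L (sole option (0,1)(W) is W)
(0,8): L (options (0,7)(W), (0,4)(W), (0,3)(W) are all W)
(1,2): L (sole option (1,1)(W) is W)
(1,8): L (options (1,7)(W), (1,4)(W), (1,3)(W) are all W)
(2,2): L (sole option (2,1)(W) is W)
(2,8): L (options (2,7)(W), (2,4)(W), (2,3)(W) are all W)
(3,1): L (options (0,1)(W), (3,0)(W) are all W)
(3,3): L (options (0,3)(W), (3,2)(W) are all W)
(4,1): L (options (1,1)(W), (4,0)(W) are all W)
(4,3): L (options (1,3)(W), (4,2)(W) are all W)
(5,1): L (options (2,1)(W), (0,1)(W), (5,0)(W) are all W)
(5,3): L (options (2,3)(W), (0,3)(W), (5,2)(W) are all W)
Every other cell has at least one move into one of the L cells above, so it is W.
L cells per row: a=0: 3, a=1: 3, a=2: 3, a=3: 2, a=4: 2, a=5: 2; total 15.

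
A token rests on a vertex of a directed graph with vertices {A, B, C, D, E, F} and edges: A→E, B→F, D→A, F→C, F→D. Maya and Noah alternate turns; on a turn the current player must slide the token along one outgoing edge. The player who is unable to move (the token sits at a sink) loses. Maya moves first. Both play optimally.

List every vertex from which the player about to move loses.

B, C, D, E

Label each position W (a win for the player to move) or L (a loss). A position with no legal move is L; any other position is W exactly when some move reaches an L, and L when every move reaches a W.
Every edge goes from a vertex to one that appears earlier in the order E, C, A, D, F, B, so processing vertices in that order labels each vertex after all of its successors.
E: no outgoing edge → L
C: no outgoing edge → L
A: reaches L-position E → W
D: only reaches A(W), which is W → L
F: reaches L-position D → W
B: only reaches F(W), which is W → L
The losing starting vertices are exactly the entries labelled L in this table (4 of them).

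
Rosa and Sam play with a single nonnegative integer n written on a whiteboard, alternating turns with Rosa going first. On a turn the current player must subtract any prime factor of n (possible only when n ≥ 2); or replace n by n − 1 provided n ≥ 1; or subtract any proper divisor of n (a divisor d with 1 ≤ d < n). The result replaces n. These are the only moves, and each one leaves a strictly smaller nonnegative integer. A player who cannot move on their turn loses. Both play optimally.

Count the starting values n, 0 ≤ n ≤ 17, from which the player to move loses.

Label each position W (a win for the player to move) or L (a loss). A position with no legal move is L; any other position is W exactly when some move reaches an L, and L when every move reaches a W.
n=0: no move → L
n=1: reaches L-position 0 → W
n=2: reaches L-position 0 → W
n=3: reaches L-position 0 → W
n=4: only reaches 2(W), 3(W), all W → L
n=5: reaches L-position 0 → W
n=6: reaches L-position 4 → W
n=7: reaches L-position 0 → W
n=8: reaches L-position 4 → W
n=9: only reaches 6(W), 8(W), all W → L
n=10: reaches L-position 9 → W
n=11: reaches L-position 0 → W
n=12: reaches L-position 9 → W
n=13: reaches L-position 0 → W
n=14: only reaches 7(W), 12(W), 13(W), all W → L
n=15: reaches L-position 14 → W
n=16: reaches L-position 14 → W
n=17: reaches L-position 0 → W
L entries with 0 ≤ n ≤ 17: n = 0, 4, 9, 14; that makes 4.

4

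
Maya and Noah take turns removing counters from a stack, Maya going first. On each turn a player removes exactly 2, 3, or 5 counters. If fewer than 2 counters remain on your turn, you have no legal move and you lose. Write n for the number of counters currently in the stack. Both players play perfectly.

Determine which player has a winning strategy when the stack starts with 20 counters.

Maya wins.

Label each position W (a win for the player to move) or L (a loss). A position with no legal move is L; any other position is W exactly when some move reaches an L, and L when every move reaches a W.
n=0: no move → L
n=1: no move → L
n=2: →0(L), so W
n=3: →1(L), so W
n=4: →1(L), so W
n=5: →0(L), so W
n=6: →1(L), so W
n=7: →5(W), 4(W), 2(W) — all W, so L
n=8: →6(W), 5(W), 3(W) — all W, so L
n=9: →7(L), so W
n=10: →8(L), so W
n=11: →8(L), so W
n=12: →7(L), so W
n=13: →8(L), so W
n=14: →12(W), 11(W), 9(W) — all W, so L
n=15: →13(W), 12(W), 10(W) — all W, so L
n=16: →14(L), so W
n=17: →15(L), so W
n=18: →15(L), so W
n=19: →14(L), so W
n=20: →15(L), so W
The starting position 20 is W: Maya should remove 5, leaving 15, handing over an L position.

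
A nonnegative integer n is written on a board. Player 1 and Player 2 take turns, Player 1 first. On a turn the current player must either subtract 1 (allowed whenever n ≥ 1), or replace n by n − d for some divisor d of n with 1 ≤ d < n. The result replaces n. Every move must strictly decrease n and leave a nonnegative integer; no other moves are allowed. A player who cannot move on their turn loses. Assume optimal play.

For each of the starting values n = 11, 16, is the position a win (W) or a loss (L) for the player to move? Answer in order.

11: L, 16: W

Classify positions by backward induction: terminal positions (no move available) are L. From any other position, the mover wins iff some move reaches an L.
n=0: no move → L
n=1: reaches L-position 0 → W
n=2: only reaches 1(W), which is W → L
n=3: reaches L-position 2 → W
n=4: reaches L-position 2 → W
n=5: only reaches 4(W), which is W → L
n=6: reaches L-position 5 → W
n=7: only reaches 6(W), which is W → L
n=8: reaches L-position 7 → W
n=9: only reaches 6(W), 8(W), all W → L
n=10: reaches L-position 5 → W
n=11: only reaches 10(W), which is W → L
n=12: reaches L-position 9 → W
n=13: only reaches 12(W), which is W → L
n=14: reaches L-position 7 → W
n=15: only reaches 10(W), 12(W), 14(W), all W → L
n=16: reaches L-position 15 → W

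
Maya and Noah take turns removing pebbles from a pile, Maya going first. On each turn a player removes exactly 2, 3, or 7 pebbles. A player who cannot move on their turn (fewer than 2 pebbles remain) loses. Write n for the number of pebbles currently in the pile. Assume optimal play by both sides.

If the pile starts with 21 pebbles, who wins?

Noah wins.

Use the standard recursion: the mover loses at a terminal position; elsewhere, the mover wins exactly when some move hands the opponent an L position.
n=0: no move → L
n=1: no move → L
n=2: can move to 0, which is L ⇒ W
n=3: can move to 1, which is L ⇒ W
n=4: can move to 1, which is L ⇒ W
n=5: moves to 3(W), 2(W); every one is W ⇒ L
n=6: moves to 4(W), 3(W); every one is W ⇒ L
n=7: can move to 5, which is L ⇒ W
n=8: can move to 6, which is L ⇒ W
n=9: can move to 6, which is L ⇒ W
n=10: moves to 8(W), 7(W), 3(W); every one is W ⇒ L
n=11: moves to 9(W), 8(W), 4(W); every one is W ⇒ L
n=12: can move to 10, which is L ⇒ W
n=13: can move to 11, which is L ⇒ W
n=14: can move to 11, which is L ⇒ W
n=15: moves to 13(W), 12(W), 8(W); every one is W ⇒ L
n=16: moves to 14(W), 13(W), 9(W); every one is W ⇒ L
n=17: can move to 15, which is L ⇒ W
n=18: can move to 16, which is L ⇒ W
n=19: can move to 16, which is L ⇒ W
n=20: moves to 18(W), 17(W), 13(W); every one is W ⇒ L
n=21: moves to 19(W), 18(W), 14(W); every one is W ⇒ L
Every move from 21 reaches a W position, so the mover loses.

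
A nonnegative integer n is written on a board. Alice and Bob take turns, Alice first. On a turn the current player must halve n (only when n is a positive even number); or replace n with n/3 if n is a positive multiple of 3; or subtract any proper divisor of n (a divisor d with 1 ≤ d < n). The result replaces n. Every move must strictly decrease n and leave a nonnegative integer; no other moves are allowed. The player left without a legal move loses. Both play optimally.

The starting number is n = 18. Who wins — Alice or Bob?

Positions with no move are L. A position that does have a move is losing for the player to move precisely when every available move leads to a winning position for the opponent. Fill in the labels:
n=0: no move → L
n=1: no move → L
n=2: can move to 1, which is L ⇒ W
n=3: can move to 1, which is L ⇒ W
n=4: moves to 2(W), 3(W); every one is W ⇒ L
n=5: can move to 4, which is L ⇒ W
n=6: can move to 4, which is L ⇒ W
n=7: the only move is to 6(W), a W ⇒ L
n=8: can move to 4, which is L ⇒ W
n=9: moves to 3(W), 6(W), 8(W); every one is W ⇒ L
n=10: can move to 9, which is L ⇒ W
n=11: the only move is to 10(W), a W ⇒ L
n=12: can move to 4, which is L ⇒ W
n=13: the only move is to 12(W), a W ⇒ L
n=14: can move to 7, which is L ⇒ W
n=15: moves to 5(W), 10(W), 12(W), 14(W); every one is W ⇒ L
n=16: can move to 15, which is L ⇒ W
n=17: the only move is to 16(W), a W ⇒ L
n=18: can move to 9, which is L ⇒ W
The starting position 18 is W: Alice should move to 9, handing over an L position.

Alice wins.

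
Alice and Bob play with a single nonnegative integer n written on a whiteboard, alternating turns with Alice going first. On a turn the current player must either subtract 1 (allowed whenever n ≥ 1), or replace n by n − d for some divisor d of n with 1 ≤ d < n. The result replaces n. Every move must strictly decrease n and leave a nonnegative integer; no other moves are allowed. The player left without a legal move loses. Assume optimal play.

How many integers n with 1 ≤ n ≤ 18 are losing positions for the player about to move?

8

Classify positions by backward induction: terminal positions (no move available) are L. From any other position, the mover wins iff some move reaches an L.
n=0: no move → L
n=1: →0(L), so W
n=2: →1(W) only, which is W, so L
n=3: →2(L), so W
n=4: →2(L), so W
n=5: →4(W) only, which is W, so L
n=6: →5(L), so W
n=7: →6(W) only, which is W, so L
n=8: →7(L), so W
n=9: →6(W), 8(W) — all W, so L
n=10: →5(L), so W
n=11: →10(W) only, which is W, so L
n=12: →9(L), so W
n=13: →12(W) only, which is W, so L
n=14: →7(L), so W
n=15: →10(W), 12(W), 14(W) — all W, so L
n=16: →15(L), so W
n=17: →16(W) only, which is W, so L
n=18: →9(L), so W
L entries with 1 ≤ n ≤ 18 (n=0 is outside the asked range and is not counted): n = 2, 5, 7, 9, 11, 13, 15, 17; that makes 8.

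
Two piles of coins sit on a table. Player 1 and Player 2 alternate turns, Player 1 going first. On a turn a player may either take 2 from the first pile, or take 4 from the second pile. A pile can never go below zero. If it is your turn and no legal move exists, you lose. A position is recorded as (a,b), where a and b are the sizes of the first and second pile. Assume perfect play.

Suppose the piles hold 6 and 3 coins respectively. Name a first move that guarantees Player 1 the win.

Compute win/loss labels from the base case upward. A position with no move is L. Any other position is W if it can reach an L in one move, else L.
No move ever increases a pile, so every position that can arise here has a ≤ 6 and b ≤ 3; it is enough to label the cells with 0 ≤ a ≤ 6 and 0 ≤ b ≤ 3.
Every move lowers a or b (never raises either), so fill the grid row by row in increasing a, and left to right within a row: each cell's successors are then already labelled.
      b=0  b=1  b=2  b=3
a=0:    L    L    L    L
a=1:    L    L    L    L
a=2:    W    W    W    W
a=3:    W    W    W    W
a=4:    L    L    L    L
a=5:    L    L    L    L
a=6:    W    W    W    W
Cells with no legal move (terminal, hence L): (0,0), (0,1), (0,2), (0,3), (1,0), (1,1), (1,2), (1,3).
The remaining L cells, each justified by listing all of its moves:
(4,0): the only move is to (2,0)(W), a W ⇒ L
(4,1): the only move is to (2,1)(W), a W ⇒ L
(4,2): the only move is to (2,2)(W), a W ⇒ L
(4,3): the only move is to (2,3)(W), a W ⇒ L
(5,0): the only move is to (3,0)(W), a W ⇒ L
(5,1): the only move is to (3,1)(W), a W ⇒ L
(5,2): the only move is to (3,2)(W), a W ⇒ L
(5,3): the only move is to (3,3)(W), a W ⇒ L
Every other cell has at least one move into one of the L cells above, so it is W.
From (6,3), the L positions reachable in one move are: (4,3).

Move to (4,3).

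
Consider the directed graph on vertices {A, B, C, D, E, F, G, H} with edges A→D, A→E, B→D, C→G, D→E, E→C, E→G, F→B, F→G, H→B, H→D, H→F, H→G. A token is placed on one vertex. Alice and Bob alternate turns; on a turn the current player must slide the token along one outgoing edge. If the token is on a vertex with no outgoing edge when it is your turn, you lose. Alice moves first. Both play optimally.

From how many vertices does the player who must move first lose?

Label each position W (a win for the player to move) or L (a loss). A position with no legal move is L; any other position is W exactly when some move reaches an L, and L when every move reaches a W.
Every edge goes from a vertex to one that appears earlier in the order G, C, E, D, B, F, A, H, so processing vertices in that order labels each vertex after all of its successors.
G: no outgoing edge → L
C: →G(L), so W
E: →G(L), so W
D: →E(W) only, which is W, so L
B: →D(L), so W
F: →G(L), so W
A: →D(L), so W
H: →D(L), so W
The L vertices are D, G; that is 2 in all.

2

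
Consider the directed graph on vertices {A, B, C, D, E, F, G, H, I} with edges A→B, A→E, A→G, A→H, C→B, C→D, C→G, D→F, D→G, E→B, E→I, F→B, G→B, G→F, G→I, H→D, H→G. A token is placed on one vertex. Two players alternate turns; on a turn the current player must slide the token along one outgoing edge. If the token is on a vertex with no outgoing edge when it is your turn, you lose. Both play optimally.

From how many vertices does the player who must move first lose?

3

Classify positions by backward induction: terminal positions (no move available) are L. From any other position, the mover wins iff some move reaches an L.
Every edge goes from a vertex to one that appears earlier in the order B, I, F, G, E, D, C, H, A, so processing vertices in that order labels each vertex after all of its successors.
B: no outgoing edge → L
I: no outgoing edge → L
F: →B(L), so W
G: →I(L), so W
E: →I(L), so W
D: →G(W), F(W) — all W, so L
C: →D(L), so W
H: →D(L), so W
A: →B(L), so W
The L vertices are B, D, I; that is 3 in all.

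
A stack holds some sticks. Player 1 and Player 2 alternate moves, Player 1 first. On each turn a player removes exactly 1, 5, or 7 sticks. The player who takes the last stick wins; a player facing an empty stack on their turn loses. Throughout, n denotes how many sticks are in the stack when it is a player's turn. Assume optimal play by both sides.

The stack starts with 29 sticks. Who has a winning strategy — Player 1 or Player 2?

Classify positions by backward induction: terminal positions (no move available) are L. From any other position, the mover wins iff some move reaches an L.
n=0: no move → L
n=1: can move to 0, which is L ⇒ W
n=2: the only move is to 1(W), a W ⇒ L
n=3: can move to 2, which is L ⇒ W
n=4: the only move is to 3(W), a W ⇒ L
n=5: can move to 4, which is L ⇒ W
n=6: moves to 5(W), 1(W); every one is W ⇒ L
n=7: can move to 6, which is L ⇒ W
n=8: moves to 7(W), 3(W), 1(W); every one is W ⇒ L
n=9: can move to 8, which is L ⇒ W
n=10: moves to 9(W), 5(W), 3(W); every one is W ⇒ L
n=11: can move to 10, which is L ⇒ W
n=12: moves to 11(W), 7(W), 5(W); every one is W ⇒ L
n=13: can move to 12, which is L ⇒ W
n=14: moves to 13(W), 9(W), 7(W); every one is W ⇒ L
n=15: can move to 14, which is L ⇒ W
n=16: moves to 15(W), 11(W), 9(W); every one is W ⇒ L
n=17: can move to 16, which is L ⇒ W
n=18: moves to 17(W), 13(W), 11(W); every one is W ⇒ L
n=19: can move to 18, which is L ⇒ W
n=20: moves to 19(W), 15(W), 13(W); every one is W ⇒ L
n=21: can move to 20, which is L ⇒ W
n=22: moves to 21(W), 17(W), 15(W); every one is W ⇒ L
n=23: can move to 22, which is L ⇒ W
n=24: moves to 23(W), 19(W), 17(W); every one is W ⇒ L
n=25: can move to 24, which is L ⇒ W
n=26: moves to 25(W), 21(W), 19(W); every one is W ⇒ L
n=27: can move to 26, which is L ⇒ W
n=28: moves to 27(W), 23(W), 21(W); every one is W ⇒ L
n=29: can move to 28, which is L ⇒ W
From 29 Player 1 can remove 1, leaving 28, reaching an L position.

Player 1 wins.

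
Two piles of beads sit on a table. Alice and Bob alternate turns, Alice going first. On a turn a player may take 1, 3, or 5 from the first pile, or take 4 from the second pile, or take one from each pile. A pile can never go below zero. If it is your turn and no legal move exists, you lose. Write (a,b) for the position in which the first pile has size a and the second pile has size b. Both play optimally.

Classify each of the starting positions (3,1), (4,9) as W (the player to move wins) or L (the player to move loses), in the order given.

Compute win/loss labels from the base case upward. A position with no move is L. Any other position is W if it can reach an L in one move, else L.
No move ever increases a pile, so every position that can arise here has a ≤ 4 and b ≤ 9; it is enough to label the cells with 0 ≤ a ≤ 4 and 0 ≤ b ≤ 9.
Every move lowers a or b (never raises either), so fill the grid row by row in increasing a, and left to right within a row: each cell's successors are then already labelled.
      b=0  b=1  b=2  b=3  b=4  b=5  b=6  b=7  b=8  b=9
a=0:    L    L    L    L    W    W    W    W    L    L
a=1:    W    W    W    W    W    L    L    L    W    W
a=2:    L    L    L    L    W    W    W    W    W    L
a=3:    W    W    W    W    W    L    L    L    W    W
a=4:    L    L    L    L    W    W    W    W    W    L
Cells with no legal move (terminal, hence L): (0,0), (0,1), (0,2), (0,3).
The remaining L cells, each justified by listing all of its moves:
(0,8): →(0,4)(W) only, which is W, so L
(0,9): →(0,5)(W) only, which is W, so L
(1,5): →(0,5)(W), (1,1)(W), (0,4)(W) — all W, so L
(1,6): →(0,6)(W), (1,2)(W), (0,5)(W) — all W, so L
(1,7): →(0,7)(W), (1,3)(W), (0,6)(W) — all W, so L
(2,0): →(1,0)(W) only, which is W, so L
(2,1): →(1,1)(W), (1,0)(W) — all W, so L
(2,2): →(1,2)(W), (1,1)(W) — all W, so L
(2,3): →(1,3)(W), (1,2)(W) — all W, so L
(2,9): →(1,9)(W), (2,5)(W), (1,8)(W) — all W, so L
(3,5): →(2,5)(W), (0,5)(W), (3,1)(W), (2,4)(W) — all W, so L
(3,6): →(2,6)(W), (0,6)(W), (3,2)(W), (2,5)(W) — all W, so L
(3,7): →(2,7)(W), (0,7)(W), (3,3)(W), (2,6)(W) — all W, so L
(4,0): →(3,0)(W), (1,0)(W) — all W, so L
(4,1): →(3,1)(W), (1,1)(W), (3,0)(W) — all W, so L
(4,2): →(3,2)(W), (1,2)(W), (3,1)(W) — all W, so L
(4,3): →(3,3)(W), (1,3)(W), (3,2)(W) — all W, so L
(4,9): →(3,9)(W), (1,9)(W), (4,5)(W), (3,8)(W) — all W, so L
Every other cell has at least one move into one of the L cells above, so it is W.
(3,1): the move to (2,1) reaches an L cell, so W
(4,9): one of the L cells justified above, so L

(3,1): W, (4,9): L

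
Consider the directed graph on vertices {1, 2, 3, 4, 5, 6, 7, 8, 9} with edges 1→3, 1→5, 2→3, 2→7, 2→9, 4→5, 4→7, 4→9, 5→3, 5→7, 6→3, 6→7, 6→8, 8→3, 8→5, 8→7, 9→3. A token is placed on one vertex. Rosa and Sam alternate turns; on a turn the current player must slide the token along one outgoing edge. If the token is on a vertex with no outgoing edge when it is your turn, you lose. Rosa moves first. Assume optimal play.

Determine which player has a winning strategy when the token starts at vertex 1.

Rosa wins.

Use the standard recursion: the mover loses at a terminal position; elsewhere, the mover wins exactly when some move hands the opponent an L position.
Every edge goes from a vertex to one that appears earlier in the order 7, 3, 9, 2, 5, 8, 1, 4, 6, so processing vertices in that order labels each vertex after all of its successors.
7: no outgoing edge → L
3: no outgoing edge → L
9: W (go to 3, an L position)
2: W (go to 3, an L position)
5: W (go to 3, an L position)
8: W (go to 3, an L position)
1: W (go to 3, an L position)
4: W (go to 7, an L position)
6: W (go to 3, an L position)
The starting position 1 is W: Rosa should move to 3, handing over an L position.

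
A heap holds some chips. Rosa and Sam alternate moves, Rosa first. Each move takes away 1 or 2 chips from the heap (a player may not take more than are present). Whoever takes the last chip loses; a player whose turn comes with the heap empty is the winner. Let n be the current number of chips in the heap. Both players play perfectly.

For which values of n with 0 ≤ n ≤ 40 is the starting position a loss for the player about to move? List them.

1, 4, 7, 10, 13, 16, 19, 22, 25, 28, 31, 34, 37, 40

Use the standard recursion: the mover wins at a terminal position; elsewhere, the mover wins exactly when some move hands the opponent an L position.
n=0: no move; the opponent has just taken the last chip and therefore loses → W
n=1: →0(W) only, which is W, so L
n=2: →1(L), so W
n=3: →1(L), so W
n=4: →3(W), 2(W) — all W, so L
n=5: →4(L), so W
n=6: →4(L), so W
n=7: →6(W), 5(W) — all W, so L
n=8: →7(L), so W
n=9: →7(L), so W
n=10: →9(W), 8(W) — all W, so L
n=11: →10(L), so W
n=12: →10(L), so W
n=13: →12(W), 11(W) — all W, so L
n=14: →13(L), so W
n=15: →13(L), so W
n=16: →15(W), 14(W) — all W, so L
n=17: →16(L), so W
n=18: →16(L), so W
n=19: →18(W), 17(W) — all W, so L
n=20: →19(L), so W
n=21: →19(L), so W
n=22: →21(W), 20(W) — all W, so L
n=23: →22(L), so W
n=24: →22(L), so W
n=25: →24(W), 23(W) — all W, so L
n=26: →25(L), so W
n=27: →25(L), so W
n=28: →27(W), 26(W) — all W, so L
n=29: →28(L), so W
n=30: →28(L), so W
n=31: →30(W), 29(W) — all W, so L
n=32: →31(L), so W
n=33: →31(L), so W
n=34: →33(W), 32(W) — all W, so L
n=35: →34(L), so W
n=36: →34(L), so W
n=37: →36(W), 35(W) — all W, so L
n=38: →37(L), so W
n=39: →37(L), so W
n=40: →39(W), 38(W) — all W, so L
The losing starting values of n are exactly the entries labelled L in this table (14 of them).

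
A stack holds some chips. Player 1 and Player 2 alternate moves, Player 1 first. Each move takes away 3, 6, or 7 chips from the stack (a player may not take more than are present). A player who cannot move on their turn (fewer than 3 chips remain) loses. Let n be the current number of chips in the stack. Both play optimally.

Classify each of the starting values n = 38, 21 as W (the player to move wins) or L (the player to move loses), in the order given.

Label each position W (a win for the player to move) or L (a loss). A position with no legal move is L; any other position is W exactly when some move reaches an L, and L when every move reaches a W.
n=0: no move → L
n=1: no move → L
n=2: no move → L
n=3: reaches L-position 0 → W
n=4: reaches L-position 1 → W
n=5: reaches L-position 2 → W
n=6: reaches L-position 0 → W
n=7: reaches L-position 1 → W
n=8: reaches L-position 2 → W
n=9: reaches L-position 2 → W
n=10: only reaches 7(W), 4(W), 3(W), all W → L
n=11: only reaches 8(W), 5(W), 4(W), all W → L
n=12: only reaches 9(W), 6(W), 5(W), all W → L
n=13: reaches L-position 10 → W
n=14: reaches L-position 11 → W
n=15: reaches L-position 12 → W
n=16: reaches L-position 10 → W
n=17: reaches L-position 11 → W
n=18: reaches L-position 12 → W
n=19: reaches L-position 12 → W
n=20: only reaches 17(W), 14(W), 13(W), all W → L
n=21: only reaches 18(W), 15(W), 14(W), all W → L
n=22: only reaches 19(W), 16(W), 15(W), all W → L
n=23: reaches L-position 20 → W
n=24: reaches L-position 21 → W
n=25: reaches L-position 22 → W
n=26: reaches L-position 20 → W
n=27: reaches L-position 21 → W
n=28: reaches L-position 22 → W
n=29: reaches L-position 22 → W
n=30: only reaches 27(W), 24(W), 23(W), all W → L
n=31: only reaches 28(W), 25(W), 24(W), all W → L
n=32: only reaches 29(W), 26(W), 25(W), all W → L
n=33: reaches L-position 30 → W
n=34: reaches L-position 31 → W
n=35: reaches L-position 32 → W
n=36: reaches L-position 30 → W
n=37: reaches L-position 31 → W
n=38: reaches L-position 32 → W

38: W, 21: L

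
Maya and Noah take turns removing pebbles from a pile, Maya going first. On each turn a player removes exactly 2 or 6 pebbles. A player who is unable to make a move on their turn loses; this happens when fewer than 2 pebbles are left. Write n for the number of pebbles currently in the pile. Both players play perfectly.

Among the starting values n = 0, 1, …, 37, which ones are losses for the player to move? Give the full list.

0, 1, 4, 5, 8, 9, 12, 13, 16, 17, 20, 21, 24, 25, 28, 29, 32, 33, 36, 37

Compute win/loss labels from the base case upward. A position with no move is L. Any other position is W if it can reach an L in one move, else L.
n=0: no move → L
n=1: no move → L
n=2: can move to 0, which is L ⇒ W
n=3: can move to 1, which is L ⇒ W
n=4: the only move is to 2(W), a W ⇒ L
n=5: the only move is to 3(W), a W ⇒ L
n=6: can move to 4, which is L ⇒ W
n=7: can move to 5, which is L ⇒ W
n=8: moves to 6(W), 2(W); every one is W ⇒ L
n=9: moves to 7(W), 3(W); every one is W ⇒ L
n=10: can move to 8, which is L ⇒ W
n=11: can move to 9, which is L ⇒ W
n=12: moves to 10(W), 6(W); every one is W ⇒ L
n=13: moves to 11(W), 7(W); every one is W ⇒ L
n=14: can move to 12, which is L ⇒ W
n=15: can move to 13, which is L ⇒ W
n=16: moves to 14(W), 10(W); every one is W ⇒ L
n=17: moves to 15(W), 11(W); every one is W ⇒ L
n=18: can move to 16, which is L ⇒ W
n=19: can move to 17, which is L ⇒ W
n=20: moves to 18(W), 14(W); every one is W ⇒ L
n=21: moves to 19(W), 15(W); every one is W ⇒ L
n=22: can move to 20, which is L ⇒ W
n=23: can move to 21, which is L ⇒ W
n=24: moves to 22(W), 18(W); every one is W ⇒ L
n=25: moves to 23(W), 19(W); every one is W ⇒ L
n=26: can move to 24, which is L ⇒ W
n=27: can move to 25, which is L ⇒ W
n=28: moves to 26(W), 22(W); every one is W ⇒ L
n=29: moves to 27(W), 23(W); every one is W ⇒ L
n=30: can move to 28, which is L ⇒ W
n=31: can move to 29, which is L ⇒ W
n=32: moves to 30(W), 26(W); every one is W ⇒ L
n=33: moves to 31(W), 27(W); every one is W ⇒ L
n=34: can move to 32, which is L ⇒ W
n=35: can move to 33, which is L ⇒ W
n=36: moves to 34(W), 30(W); every one is W ⇒ L
n=37: moves to 35(W), 31(W); every one is W ⇒ L
The losing starting values of n are exactly the entries labelled L in this table (20 of them).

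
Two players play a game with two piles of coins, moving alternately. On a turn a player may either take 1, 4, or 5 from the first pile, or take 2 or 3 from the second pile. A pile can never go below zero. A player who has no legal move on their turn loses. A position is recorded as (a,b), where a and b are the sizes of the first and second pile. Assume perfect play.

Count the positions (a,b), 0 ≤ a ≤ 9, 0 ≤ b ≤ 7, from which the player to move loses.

23

Positions with no move are L. A position that does have a move is losing for the player to move precisely when every available move leads to a winning position for the opponent. Fill in the labels:
Every move lowers a or b (never raises either), so fill the grid row by row in increasing a, and left to right within a row: each cell's successors are then already labelled.
      b=0  b=1  b=2  b=3  b=4  b=5  b=6  b=7
a=0:    L    L    W    W    W    L    L    W
a=1:    W    W    L    L    W    W    W    L
a=2:    L    L    W    W    W    L    L    W
a=3:    W    W    L    L    W    W    W    L
a=4:    W    W    W    W    L    W    W    W
a=5:    W    W    W    W    W    W    W    W
a=6:    W    W    W    W    L    W    W    W
a=7:    W    W    W    W    W    W    W    W
a=8:    L    L    W    W    W    L    L    W
a=9:    W    W    L    L    W    W    W    L
Cells with no legal move (terminal, hence L): (0,0), (0,1).
The remaining L cells, each justified by listing all of its moves:
(0,5): only reaches (0,3)(W), (0,2)(W), all W → L
(0,6): only reaches (0,4)(W), (0,3)(W), all W → L
(1,2): only reaches (0,2)(W), (1,0)(W), all W → L
(1,3): only reaches (0,3)(W), (1,1)(W), (1,0)(W), all W → L
(1,7): only reaches (0,7)(W), (1,5)(W), (1,4)(W), all W → L
(2,0): only reaches (1,0)(W), which is W → L
(2,1): only reaches (1,1)(W), which is W → L
(2,5): only reaches (1,5)(W), (2,3)(W), (2,2)(W), all W → L
(2,6): only reaches (1,6)(W), (2,4)(W), (2,3)(W), all W → L
(3,2): only reaches (2,2)(W), (3,0)(W), all W → L
(3,3): only reaches (2,3)(W), (3,1)(W), (3,0)(W), all W → L
(3,7): only reaches (2,7)(W), (3,5)(W), (3,4)(W), all W → L
(4,4): only reaches (3,4)(W), (0,4)(W), (4,2)(W), (4,1)(W), all W → L
(6,4): only reaches (5,4)(W), (2,4)(W), (1,4)(W), (6,2)(W), (6,1)(W), all W → L
(8,0): only reaches (7,0)(W), (4,0)(W), (3,0)(W), all W → L
(8,1): only reaches (7,1)(W), (4,1)(W), (3,1)(W), all W → L
(8,5): only reaches (7,5)(W), (4,5)(W), (3,5)(W), (8,3)(W), (8,2)(W), all W → L
(8,6): only reaches (7,6)(W), (4,6)(W), (3,6)(W), (8,4)(W), (8,3)(W), all W → L
(9,2): only reaches (8,2)(W), (5,2)(W), (4,2)(W), (9,0)(W), all W → L
(9,3): only reaches (8,3)(W), (5,3)(W), (4,3)(W), (9,1)(W), (9,0)(W), all W → L
(9,7): only reaches (8,7)(W), (5,7)(W), (4,7)(W), (9,5)(W), (9,4)(W), all W → L
Every other cell has at least one move into one of the L cells above, so it is W.
L cells per row: a=0: 4, a=1: 3, a=2: 4, a=3: 3, a=4: 1, a=5: 0, a=6: 1, a=7: 0, a=8: 4, a=9: 3; total 23.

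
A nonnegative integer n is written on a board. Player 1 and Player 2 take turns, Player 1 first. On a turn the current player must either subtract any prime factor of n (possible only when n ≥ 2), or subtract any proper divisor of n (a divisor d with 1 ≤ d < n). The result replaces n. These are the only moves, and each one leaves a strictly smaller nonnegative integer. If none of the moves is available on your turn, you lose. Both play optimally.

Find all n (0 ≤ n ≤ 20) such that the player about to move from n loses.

Label each position W (a win for the player to move) or L (a loss). A position with no legal move is L; any other position is W exactly when some move reaches an L, and L when every move reaches a W.
n=0: no move → L
n=1: no move → L
n=2: can move to 0, which is L ⇒ W
n=3: can move to 0, which is L ⇒ W
n=4: moves to 2(W), 3(W); every one is W ⇒ L
n=5: can move to 0, which is L ⇒ W
n=6: can move to 4, which is L ⇒ W
n=7: can move to 0, which is L ⇒ W
n=8: can move to 4, which is L ⇒ W
n=9: moves to 6(W), 8(W); every one is W ⇒ L
n=10: can move to 9, which is L ⇒ W
n=11: can move to 0, which is L ⇒ W
n=12: can move to 9, which is L ⇒ W
n=13: can move to 0, which is L ⇒ W
n=14: moves to 7(W), 12(W), 13(W); every one is W ⇒ L
n=15: can move to 14, which is L ⇒ W
n=16: can move to 14, which is L ⇒ W
n=17: can move to 0, which is L ⇒ W
n=18: can move to 9, which is L ⇒ W
n=19: can move to 0, which is L ⇒ W
n=20: moves to 10(W), 15(W), 16(W), 18(W), 19(W); every one is W ⇒ L
The losing starting values of n are exactly the entries labelled L in this table (6 of them).

0, 1, 4, 9, 14, 20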